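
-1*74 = -74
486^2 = 236196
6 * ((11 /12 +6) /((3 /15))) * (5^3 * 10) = 259375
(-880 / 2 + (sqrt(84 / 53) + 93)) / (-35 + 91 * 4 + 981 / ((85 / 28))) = -29495 / 55433 + 170 * sqrt(1113) / 2937949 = -0.53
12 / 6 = 2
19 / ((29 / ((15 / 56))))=285 / 1624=0.18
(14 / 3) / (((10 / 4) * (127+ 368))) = 28 / 7425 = 0.00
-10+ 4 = -6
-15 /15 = -1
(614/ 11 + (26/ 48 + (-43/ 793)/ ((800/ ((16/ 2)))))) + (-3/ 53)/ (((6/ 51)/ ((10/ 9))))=5161765287/ 92463800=55.82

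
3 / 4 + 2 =11 / 4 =2.75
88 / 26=44 / 13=3.38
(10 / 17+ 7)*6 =774 / 17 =45.53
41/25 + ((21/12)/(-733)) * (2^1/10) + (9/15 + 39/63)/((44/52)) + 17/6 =33376659/5644100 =5.91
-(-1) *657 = 657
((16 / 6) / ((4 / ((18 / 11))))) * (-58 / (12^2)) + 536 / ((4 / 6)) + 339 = 75409 / 66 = 1142.56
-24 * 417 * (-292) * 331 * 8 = 7738345728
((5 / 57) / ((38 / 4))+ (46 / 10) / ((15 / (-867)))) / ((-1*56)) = 7198451 / 1516200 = 4.75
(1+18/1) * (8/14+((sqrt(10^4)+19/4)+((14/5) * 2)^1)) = 2107.51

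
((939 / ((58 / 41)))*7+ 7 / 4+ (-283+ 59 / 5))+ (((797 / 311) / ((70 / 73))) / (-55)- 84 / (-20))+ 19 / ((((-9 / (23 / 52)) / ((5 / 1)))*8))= 284743282905097 / 65001736800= 4380.55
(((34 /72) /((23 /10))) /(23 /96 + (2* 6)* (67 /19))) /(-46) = -12920 /123184527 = -0.00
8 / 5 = 1.60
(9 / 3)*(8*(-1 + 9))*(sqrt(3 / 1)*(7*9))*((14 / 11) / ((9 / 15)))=282240*sqrt(3) / 11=44441.27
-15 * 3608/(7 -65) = 933.10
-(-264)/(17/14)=3696/17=217.41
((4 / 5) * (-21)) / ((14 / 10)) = -12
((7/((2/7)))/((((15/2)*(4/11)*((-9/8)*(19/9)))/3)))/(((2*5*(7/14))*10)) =-539/2375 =-0.23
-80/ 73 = -1.10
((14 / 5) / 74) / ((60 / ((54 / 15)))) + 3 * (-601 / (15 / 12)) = -13342179 / 9250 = -1442.40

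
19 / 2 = 9.50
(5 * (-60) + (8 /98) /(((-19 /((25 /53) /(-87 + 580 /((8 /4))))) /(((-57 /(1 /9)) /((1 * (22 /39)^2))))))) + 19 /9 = -171012047516 /574110999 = -297.87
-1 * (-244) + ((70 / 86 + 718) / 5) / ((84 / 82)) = 1156863 / 3010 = 384.34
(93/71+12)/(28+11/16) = 560/1207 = 0.46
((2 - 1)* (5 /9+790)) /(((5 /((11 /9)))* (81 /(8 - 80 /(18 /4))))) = -1377464 /59049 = -23.33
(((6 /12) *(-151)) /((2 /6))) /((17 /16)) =-3624 /17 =-213.18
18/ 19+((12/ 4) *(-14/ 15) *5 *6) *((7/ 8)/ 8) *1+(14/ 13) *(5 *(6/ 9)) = -55135/ 11856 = -4.65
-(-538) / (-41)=-538 / 41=-13.12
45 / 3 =15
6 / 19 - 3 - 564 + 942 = 7131 / 19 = 375.32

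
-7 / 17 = -0.41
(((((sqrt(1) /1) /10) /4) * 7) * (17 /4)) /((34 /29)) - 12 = -3637 /320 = -11.37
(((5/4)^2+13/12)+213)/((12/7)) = 72457/576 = 125.79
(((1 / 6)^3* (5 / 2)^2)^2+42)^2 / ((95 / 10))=983039265850849 / 5293934641152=185.69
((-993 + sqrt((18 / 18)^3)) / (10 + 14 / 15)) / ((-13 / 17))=63240 / 533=118.65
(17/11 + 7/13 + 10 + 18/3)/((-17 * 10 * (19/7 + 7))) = -9051/826540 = -0.01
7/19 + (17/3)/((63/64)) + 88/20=188977/17955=10.53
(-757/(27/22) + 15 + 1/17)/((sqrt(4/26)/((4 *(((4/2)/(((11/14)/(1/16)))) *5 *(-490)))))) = 2368466450 *sqrt(26)/5049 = 2391930.41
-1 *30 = -30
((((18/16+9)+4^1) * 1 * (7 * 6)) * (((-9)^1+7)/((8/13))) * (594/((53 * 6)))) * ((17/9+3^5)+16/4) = -47507460/53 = -896367.17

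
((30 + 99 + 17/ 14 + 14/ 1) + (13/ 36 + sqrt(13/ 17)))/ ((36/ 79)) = 79 * sqrt(221)/ 612 + 2878207/ 9072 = 319.18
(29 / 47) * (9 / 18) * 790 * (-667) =-7640485 / 47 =-162563.51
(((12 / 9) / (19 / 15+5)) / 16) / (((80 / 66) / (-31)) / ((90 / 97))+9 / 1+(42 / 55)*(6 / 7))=0.00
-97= -97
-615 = -615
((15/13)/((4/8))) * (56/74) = 840/481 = 1.75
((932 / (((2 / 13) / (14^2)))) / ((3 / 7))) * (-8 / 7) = -9498944 / 3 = -3166314.67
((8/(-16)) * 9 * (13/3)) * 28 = -546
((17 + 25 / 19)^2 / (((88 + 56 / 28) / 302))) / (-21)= -2031856 / 37905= -53.60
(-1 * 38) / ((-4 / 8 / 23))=1748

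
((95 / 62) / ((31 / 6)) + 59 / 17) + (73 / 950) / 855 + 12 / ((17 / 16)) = 199860178601 / 13269728250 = 15.06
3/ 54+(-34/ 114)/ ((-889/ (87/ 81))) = 153005/ 2736342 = 0.06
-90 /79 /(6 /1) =-15 /79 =-0.19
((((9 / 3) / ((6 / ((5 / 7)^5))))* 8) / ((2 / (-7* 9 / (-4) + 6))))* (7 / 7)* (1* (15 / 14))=4078125 / 470596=8.67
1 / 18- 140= -2519 / 18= -139.94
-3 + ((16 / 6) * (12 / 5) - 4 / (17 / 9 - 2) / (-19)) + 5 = 618 / 95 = 6.51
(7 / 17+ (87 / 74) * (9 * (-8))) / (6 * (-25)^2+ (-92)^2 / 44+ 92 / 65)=-0.02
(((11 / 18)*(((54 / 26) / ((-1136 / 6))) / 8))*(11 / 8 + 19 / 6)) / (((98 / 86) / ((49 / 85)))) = -154671 / 80337920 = -0.00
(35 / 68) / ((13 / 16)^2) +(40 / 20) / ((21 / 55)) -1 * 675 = -40361705 / 60333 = -668.98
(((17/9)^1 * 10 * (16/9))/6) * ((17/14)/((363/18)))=23120/68607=0.34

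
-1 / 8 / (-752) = 1 / 6016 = 0.00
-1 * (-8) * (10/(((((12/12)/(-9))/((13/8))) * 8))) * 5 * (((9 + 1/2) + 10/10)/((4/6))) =-184275/16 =-11517.19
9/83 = 0.11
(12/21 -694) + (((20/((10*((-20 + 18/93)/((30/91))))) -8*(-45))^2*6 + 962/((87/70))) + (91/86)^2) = 390478624122529942967/502198823204988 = 777537.91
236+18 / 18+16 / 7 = 1675 / 7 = 239.29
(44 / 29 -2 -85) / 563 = -2479 / 16327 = -0.15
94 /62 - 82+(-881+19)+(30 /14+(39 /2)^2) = -486159 /868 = -560.09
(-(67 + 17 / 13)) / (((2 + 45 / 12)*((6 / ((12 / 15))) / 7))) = -16576 / 1495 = -11.09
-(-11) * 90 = 990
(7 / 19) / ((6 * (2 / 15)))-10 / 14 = -135 / 532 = -0.25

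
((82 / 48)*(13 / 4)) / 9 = 533 / 864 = 0.62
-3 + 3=0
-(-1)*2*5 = 10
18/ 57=6/ 19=0.32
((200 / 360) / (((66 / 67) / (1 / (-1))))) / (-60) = 67 / 7128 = 0.01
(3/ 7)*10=30/ 7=4.29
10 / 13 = 0.77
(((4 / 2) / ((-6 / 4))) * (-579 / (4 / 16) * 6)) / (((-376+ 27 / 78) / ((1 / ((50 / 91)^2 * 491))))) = -0.33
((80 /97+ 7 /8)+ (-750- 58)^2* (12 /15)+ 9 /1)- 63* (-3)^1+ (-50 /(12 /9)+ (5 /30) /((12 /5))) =2280509393 /4365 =522453.47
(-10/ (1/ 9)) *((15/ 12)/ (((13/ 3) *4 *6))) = -225/ 208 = -1.08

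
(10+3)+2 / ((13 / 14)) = 197 / 13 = 15.15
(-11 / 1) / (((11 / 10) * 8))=-5 / 4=-1.25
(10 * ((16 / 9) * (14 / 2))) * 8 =8960 / 9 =995.56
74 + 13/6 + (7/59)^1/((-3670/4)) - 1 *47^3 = -67392905549/649590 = -103746.83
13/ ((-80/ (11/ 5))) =-143/ 400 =-0.36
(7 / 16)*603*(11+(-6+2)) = 29547 / 16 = 1846.69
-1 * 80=-80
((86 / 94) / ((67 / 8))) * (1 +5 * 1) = 2064 / 3149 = 0.66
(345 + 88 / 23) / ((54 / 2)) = 8023 / 621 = 12.92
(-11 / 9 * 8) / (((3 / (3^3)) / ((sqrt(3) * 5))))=-440 * sqrt(3)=-762.10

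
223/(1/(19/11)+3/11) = 46607/178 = 261.84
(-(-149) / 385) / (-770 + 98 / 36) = -2682 / 5317235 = -0.00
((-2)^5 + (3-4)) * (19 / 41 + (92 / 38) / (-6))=-1540 / 779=-1.98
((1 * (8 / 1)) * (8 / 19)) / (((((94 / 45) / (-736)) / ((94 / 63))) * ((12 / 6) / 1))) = -117760 / 133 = -885.41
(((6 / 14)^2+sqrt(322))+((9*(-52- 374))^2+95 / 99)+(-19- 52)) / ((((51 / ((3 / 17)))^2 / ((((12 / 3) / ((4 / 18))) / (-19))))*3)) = -55.58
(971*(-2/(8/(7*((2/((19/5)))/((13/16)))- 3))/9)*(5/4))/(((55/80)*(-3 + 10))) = -1840045/171171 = -10.75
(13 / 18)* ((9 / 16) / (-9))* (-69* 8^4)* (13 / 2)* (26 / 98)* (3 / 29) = 3233984 / 1421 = 2275.85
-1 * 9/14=-9/14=-0.64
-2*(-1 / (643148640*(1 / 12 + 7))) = 1 / 2277818100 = 0.00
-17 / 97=-0.18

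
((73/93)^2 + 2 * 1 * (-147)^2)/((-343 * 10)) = -373797811/29666070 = -12.60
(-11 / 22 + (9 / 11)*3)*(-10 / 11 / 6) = -0.30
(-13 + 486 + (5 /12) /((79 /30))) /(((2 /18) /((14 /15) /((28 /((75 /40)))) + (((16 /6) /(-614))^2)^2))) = 53790057278914343 /202103149270752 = 266.15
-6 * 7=-42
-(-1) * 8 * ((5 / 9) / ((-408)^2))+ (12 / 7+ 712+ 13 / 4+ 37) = 988374833 / 1310904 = 753.96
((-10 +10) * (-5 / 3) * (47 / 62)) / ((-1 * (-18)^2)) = 0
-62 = -62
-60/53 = -1.13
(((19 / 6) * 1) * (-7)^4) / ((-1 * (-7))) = 6517 / 6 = 1086.17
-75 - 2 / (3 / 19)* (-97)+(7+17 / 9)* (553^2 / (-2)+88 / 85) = -207772201 / 153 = -1357988.24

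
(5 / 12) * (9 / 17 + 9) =135 / 34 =3.97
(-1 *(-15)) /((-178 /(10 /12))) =-25 /356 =-0.07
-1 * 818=-818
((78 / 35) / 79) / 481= 6 / 102305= 0.00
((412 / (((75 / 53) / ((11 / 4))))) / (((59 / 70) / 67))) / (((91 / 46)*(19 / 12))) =1480568144 / 72865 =20319.33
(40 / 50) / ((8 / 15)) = 3 / 2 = 1.50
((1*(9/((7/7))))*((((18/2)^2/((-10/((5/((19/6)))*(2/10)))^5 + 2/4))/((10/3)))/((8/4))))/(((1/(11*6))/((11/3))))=-64304361/77378092535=-0.00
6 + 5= 11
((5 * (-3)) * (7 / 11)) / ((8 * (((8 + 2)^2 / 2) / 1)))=-21 / 880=-0.02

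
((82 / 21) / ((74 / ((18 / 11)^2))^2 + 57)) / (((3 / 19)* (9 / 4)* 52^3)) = 63099 / 662510003246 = 0.00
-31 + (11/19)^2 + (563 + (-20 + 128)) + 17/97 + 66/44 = 44962559/70034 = 642.01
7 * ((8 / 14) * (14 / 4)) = 14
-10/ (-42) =5/ 21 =0.24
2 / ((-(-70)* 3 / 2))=2 / 105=0.02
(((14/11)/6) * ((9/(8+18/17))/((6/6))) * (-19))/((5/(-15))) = 2907/242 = 12.01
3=3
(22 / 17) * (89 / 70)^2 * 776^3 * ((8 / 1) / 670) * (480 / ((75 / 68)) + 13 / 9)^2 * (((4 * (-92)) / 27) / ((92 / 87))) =-74427027173006299230208 / 2594784375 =-28683318695028.87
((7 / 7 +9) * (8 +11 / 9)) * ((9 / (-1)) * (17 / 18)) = -7055 / 9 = -783.89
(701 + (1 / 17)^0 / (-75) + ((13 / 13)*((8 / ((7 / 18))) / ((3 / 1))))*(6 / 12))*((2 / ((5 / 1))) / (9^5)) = 739636 / 155003625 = 0.00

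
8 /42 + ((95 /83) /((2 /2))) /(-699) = 76691 /406119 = 0.19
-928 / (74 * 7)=-464 / 259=-1.79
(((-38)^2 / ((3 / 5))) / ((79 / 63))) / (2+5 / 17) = 859180 / 1027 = 836.59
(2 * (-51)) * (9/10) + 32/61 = -27839/305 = -91.28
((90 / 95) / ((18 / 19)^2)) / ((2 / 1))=19 / 36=0.53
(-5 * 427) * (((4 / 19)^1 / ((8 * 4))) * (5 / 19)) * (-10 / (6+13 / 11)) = 587125 / 114076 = 5.15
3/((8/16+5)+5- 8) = 6/5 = 1.20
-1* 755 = -755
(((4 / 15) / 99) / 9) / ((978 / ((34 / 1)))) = 68 / 6535485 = 0.00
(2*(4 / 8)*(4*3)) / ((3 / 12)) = 48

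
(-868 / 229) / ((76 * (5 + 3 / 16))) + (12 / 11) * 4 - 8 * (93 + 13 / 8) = -752.65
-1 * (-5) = 5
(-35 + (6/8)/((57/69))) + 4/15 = -38561/1140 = -33.83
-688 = -688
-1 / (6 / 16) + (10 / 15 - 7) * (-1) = 11 / 3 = 3.67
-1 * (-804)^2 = -646416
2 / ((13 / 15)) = 30 / 13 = 2.31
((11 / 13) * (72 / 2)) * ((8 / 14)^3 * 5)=126720 / 4459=28.42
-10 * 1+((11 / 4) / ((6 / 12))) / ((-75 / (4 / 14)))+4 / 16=-9.77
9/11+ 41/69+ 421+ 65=369946/759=487.41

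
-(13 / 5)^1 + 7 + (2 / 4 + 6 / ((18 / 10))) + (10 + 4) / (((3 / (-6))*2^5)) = 7.36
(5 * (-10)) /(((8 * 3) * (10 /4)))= -5 /6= -0.83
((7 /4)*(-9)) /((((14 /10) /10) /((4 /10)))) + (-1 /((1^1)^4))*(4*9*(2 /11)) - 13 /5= -2978 /55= -54.15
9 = 9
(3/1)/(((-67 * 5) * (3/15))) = -3/67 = -0.04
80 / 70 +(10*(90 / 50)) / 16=127 / 56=2.27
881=881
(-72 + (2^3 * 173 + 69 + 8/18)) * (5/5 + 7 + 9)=211361/9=23484.56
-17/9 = -1.89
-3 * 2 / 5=-6 / 5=-1.20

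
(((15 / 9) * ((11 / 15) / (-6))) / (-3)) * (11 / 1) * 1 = 121 / 162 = 0.75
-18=-18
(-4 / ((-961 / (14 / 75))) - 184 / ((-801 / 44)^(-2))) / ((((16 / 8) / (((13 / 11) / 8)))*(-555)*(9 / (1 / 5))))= 13826774054249 / 76668714540000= 0.18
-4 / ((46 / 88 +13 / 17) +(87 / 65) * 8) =-194480 / 583203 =-0.33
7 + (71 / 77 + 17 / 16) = 11069 / 1232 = 8.98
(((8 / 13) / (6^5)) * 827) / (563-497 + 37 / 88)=18194 / 18464355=0.00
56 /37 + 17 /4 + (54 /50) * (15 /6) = 6263 /740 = 8.46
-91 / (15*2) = -91 / 30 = -3.03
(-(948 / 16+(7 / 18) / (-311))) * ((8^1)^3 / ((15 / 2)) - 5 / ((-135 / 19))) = -6176442539 / 1511460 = -4086.41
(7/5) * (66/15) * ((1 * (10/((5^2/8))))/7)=352/125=2.82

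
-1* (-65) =65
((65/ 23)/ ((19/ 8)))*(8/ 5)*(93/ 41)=77376/ 17917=4.32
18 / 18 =1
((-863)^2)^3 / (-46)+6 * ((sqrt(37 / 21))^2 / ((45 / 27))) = -14458818917357791103 / 1610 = -8980632867924093.85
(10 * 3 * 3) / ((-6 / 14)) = -210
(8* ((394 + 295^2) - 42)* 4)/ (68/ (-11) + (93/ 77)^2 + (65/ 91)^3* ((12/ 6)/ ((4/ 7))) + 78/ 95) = -3149794056640/ 2958771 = -1064561.62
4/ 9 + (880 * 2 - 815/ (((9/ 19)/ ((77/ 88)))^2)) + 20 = -5186711/ 5184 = -1000.52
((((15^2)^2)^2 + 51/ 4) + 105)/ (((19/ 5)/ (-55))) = -2819179817025/ 76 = -37094471276.64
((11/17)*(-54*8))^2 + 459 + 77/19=431591198/5491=78599.74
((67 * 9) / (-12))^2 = 2525.06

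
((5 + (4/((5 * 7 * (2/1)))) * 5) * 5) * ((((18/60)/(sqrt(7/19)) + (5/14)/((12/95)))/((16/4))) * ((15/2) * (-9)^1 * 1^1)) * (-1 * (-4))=-3954375/784 - 14985 * sqrt(133)/196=-5925.56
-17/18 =-0.94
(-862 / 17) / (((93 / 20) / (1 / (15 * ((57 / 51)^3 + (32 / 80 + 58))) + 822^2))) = -51332417978783800 / 6966950013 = -7367989.99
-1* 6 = -6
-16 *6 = -96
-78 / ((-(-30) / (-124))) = 1612 / 5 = 322.40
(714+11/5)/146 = 3581/730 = 4.91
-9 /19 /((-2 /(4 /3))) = 6 /19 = 0.32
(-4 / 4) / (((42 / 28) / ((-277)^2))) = -153458 / 3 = -51152.67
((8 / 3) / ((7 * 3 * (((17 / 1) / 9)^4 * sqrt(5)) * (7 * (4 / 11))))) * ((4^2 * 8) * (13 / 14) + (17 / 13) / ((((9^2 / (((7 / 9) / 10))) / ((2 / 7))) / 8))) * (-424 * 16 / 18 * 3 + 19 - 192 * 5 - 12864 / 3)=-16548284818736 * sqrt(5) / 27931510425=-1324.78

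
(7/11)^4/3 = 2401/43923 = 0.05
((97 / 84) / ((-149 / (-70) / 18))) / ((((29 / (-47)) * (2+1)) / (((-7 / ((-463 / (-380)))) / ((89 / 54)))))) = 3274273800 / 178055447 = 18.39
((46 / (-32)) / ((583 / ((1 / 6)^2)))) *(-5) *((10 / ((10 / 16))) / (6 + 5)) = 115 / 230868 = 0.00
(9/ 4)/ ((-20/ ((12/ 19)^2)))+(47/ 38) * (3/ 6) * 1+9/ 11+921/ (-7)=-72372103/ 555940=-130.18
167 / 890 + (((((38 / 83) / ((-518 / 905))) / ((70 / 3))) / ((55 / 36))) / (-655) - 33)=-32.81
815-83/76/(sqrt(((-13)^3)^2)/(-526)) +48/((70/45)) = 494473409/584402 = 846.12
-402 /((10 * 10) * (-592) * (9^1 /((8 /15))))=67 /166500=0.00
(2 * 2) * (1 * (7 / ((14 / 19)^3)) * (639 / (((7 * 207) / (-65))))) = -31654285 / 15778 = -2006.23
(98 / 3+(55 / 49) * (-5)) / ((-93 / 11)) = -43747 / 13671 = -3.20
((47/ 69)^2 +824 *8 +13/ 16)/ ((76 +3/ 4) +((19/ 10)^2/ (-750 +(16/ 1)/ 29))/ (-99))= 85.91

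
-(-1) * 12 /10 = 6 /5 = 1.20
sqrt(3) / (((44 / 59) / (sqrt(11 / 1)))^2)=3481 *sqrt(3) / 176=34.26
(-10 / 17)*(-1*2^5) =320 / 17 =18.82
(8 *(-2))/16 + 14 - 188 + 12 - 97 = -260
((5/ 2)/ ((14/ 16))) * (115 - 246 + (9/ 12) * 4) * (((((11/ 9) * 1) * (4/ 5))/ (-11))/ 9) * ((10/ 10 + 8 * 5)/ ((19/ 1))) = 83968/ 10773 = 7.79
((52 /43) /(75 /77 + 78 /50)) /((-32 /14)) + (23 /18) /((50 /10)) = 0.05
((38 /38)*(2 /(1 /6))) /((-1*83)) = -12 /83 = -0.14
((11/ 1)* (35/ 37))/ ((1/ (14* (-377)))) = -2032030/ 37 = -54919.73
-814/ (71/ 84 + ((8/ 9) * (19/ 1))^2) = -1846152/ 648829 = -2.85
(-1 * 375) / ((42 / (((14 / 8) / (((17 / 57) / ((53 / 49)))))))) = -377625 / 6664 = -56.67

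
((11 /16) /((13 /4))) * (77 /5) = 847 /260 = 3.26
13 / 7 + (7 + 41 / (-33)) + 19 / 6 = 4981 / 462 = 10.78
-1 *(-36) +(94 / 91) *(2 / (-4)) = 35.48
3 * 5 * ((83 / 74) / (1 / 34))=21165 / 37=572.03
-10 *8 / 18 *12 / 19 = -160 / 57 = -2.81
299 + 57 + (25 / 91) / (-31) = 1004251 / 2821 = 355.99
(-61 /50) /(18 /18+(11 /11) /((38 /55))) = -1159 /2325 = -0.50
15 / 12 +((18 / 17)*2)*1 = 229 / 68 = 3.37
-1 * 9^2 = -81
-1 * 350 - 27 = -377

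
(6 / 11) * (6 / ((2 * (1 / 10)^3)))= 18000 / 11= 1636.36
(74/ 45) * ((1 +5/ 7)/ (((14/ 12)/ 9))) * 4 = 21312/ 245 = 86.99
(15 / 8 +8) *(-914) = -36103 / 4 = -9025.75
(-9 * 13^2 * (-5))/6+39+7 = 2627/2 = 1313.50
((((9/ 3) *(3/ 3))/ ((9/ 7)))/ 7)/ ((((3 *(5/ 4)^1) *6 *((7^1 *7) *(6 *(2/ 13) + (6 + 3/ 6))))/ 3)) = 52/ 425565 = 0.00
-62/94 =-31/47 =-0.66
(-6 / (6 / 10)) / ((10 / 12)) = -12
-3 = -3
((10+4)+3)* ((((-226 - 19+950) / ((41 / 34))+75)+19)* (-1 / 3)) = -473008 / 123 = -3845.59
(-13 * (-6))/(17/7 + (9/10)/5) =27300/913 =29.90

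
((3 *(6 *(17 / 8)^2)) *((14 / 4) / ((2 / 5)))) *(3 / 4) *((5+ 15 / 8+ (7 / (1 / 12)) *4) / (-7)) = -107018145 / 4096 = -26127.48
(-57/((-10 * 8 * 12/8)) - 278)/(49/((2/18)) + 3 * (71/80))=-22202/35493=-0.63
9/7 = 1.29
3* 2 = 6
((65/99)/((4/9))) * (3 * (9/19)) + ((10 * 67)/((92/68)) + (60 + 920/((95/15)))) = 13509205/19228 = 702.58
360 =360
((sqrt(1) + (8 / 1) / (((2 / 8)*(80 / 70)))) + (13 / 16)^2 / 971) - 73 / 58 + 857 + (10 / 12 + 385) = 27477605743 / 21626112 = 1270.58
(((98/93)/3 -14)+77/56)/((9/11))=-301345/20088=-15.00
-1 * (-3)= 3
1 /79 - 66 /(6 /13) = -11296 /79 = -142.99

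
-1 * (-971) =971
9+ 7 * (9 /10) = 153 /10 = 15.30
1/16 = 0.06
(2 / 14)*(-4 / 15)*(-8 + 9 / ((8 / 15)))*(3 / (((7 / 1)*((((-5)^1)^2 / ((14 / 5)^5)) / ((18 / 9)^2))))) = -3.99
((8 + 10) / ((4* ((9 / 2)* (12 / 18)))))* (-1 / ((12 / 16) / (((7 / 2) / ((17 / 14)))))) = -98 / 17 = -5.76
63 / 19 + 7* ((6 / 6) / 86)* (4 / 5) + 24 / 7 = 6.81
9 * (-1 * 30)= -270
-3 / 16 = -0.19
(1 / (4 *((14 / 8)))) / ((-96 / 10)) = -5 / 336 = -0.01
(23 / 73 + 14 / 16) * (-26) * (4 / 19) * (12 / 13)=-8340 / 1387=-6.01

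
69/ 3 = 23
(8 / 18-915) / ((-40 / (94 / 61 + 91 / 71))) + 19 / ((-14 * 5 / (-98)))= 91.14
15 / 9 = 5 / 3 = 1.67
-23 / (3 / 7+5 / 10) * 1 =-322 / 13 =-24.77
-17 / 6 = -2.83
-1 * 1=-1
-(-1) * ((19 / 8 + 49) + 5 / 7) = 2917 / 56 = 52.09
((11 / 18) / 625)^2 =121 / 126562500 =0.00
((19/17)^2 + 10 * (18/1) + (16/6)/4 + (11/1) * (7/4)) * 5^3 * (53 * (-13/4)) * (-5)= 300422516875/13872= 21656755.83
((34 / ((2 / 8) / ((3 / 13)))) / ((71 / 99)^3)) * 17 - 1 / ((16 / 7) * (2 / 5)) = 1445.33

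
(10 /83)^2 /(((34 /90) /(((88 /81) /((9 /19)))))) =836000 /9486153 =0.09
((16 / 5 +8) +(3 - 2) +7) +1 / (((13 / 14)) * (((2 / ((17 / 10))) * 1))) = 523 / 26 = 20.12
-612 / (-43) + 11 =1085 / 43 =25.23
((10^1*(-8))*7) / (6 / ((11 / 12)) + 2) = -3080 / 47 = -65.53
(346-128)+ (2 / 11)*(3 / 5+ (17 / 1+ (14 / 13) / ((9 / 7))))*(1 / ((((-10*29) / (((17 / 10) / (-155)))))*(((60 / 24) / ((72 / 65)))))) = 5692666123146 / 26113140625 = 218.00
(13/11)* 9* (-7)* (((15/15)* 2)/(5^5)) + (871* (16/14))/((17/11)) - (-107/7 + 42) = 2525301953/4090625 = 617.34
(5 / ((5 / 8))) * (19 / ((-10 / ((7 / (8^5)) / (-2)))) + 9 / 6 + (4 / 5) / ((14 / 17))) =11338659 / 573440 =19.77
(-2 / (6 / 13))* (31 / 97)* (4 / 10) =-806 / 1455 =-0.55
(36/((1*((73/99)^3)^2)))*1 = 33893285378436/151334226289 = 223.96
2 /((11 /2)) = 4 /11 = 0.36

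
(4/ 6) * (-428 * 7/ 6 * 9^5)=-19656756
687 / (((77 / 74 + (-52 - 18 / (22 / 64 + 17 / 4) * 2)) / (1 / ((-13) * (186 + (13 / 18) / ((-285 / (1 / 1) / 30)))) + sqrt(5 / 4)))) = 141990534 / 29371804085 - 415177 * sqrt(5) / 71065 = -13.06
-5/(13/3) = -15/13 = -1.15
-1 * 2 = -2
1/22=0.05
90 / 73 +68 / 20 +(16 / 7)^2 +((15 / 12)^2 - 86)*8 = -23810037 / 35770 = -665.64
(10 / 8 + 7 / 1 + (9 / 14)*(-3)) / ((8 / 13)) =2301 / 224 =10.27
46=46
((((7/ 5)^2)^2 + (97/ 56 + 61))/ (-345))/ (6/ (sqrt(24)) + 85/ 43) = -1703289211/ 10750372500 + 4308319769 * sqrt(6)/ 107503725000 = -0.06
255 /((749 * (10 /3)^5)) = 12393 /14980000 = 0.00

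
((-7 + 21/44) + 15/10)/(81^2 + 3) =-221/288816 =-0.00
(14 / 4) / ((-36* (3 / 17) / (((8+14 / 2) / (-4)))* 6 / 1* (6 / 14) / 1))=4165 / 5184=0.80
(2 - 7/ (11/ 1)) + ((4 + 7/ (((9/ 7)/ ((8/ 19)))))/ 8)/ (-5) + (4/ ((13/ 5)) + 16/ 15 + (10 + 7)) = 1017805/ 48906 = 20.81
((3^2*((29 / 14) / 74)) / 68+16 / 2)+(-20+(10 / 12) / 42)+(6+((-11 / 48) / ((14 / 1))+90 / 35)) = -4338547 / 1268064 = -3.42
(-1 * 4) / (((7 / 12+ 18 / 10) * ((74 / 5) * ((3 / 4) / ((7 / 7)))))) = -800 / 5291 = -0.15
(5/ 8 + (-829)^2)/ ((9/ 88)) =60477263/ 9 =6719695.89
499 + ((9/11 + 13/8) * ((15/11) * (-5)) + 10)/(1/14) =196401/484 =405.79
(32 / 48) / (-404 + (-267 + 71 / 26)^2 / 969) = -436696 / 217427135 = -0.00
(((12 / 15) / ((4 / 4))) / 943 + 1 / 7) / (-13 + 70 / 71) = -0.01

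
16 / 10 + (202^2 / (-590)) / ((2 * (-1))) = 10673 / 295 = 36.18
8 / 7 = 1.14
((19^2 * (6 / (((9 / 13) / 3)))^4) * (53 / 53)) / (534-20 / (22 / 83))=34897148 / 97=359764.41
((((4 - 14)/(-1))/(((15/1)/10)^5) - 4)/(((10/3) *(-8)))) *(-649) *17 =-1798379/1620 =-1110.11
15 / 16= 0.94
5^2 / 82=0.30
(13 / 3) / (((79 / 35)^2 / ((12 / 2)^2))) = 191100 / 6241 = 30.62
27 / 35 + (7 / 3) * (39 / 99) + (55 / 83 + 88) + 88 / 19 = 519026191 / 5464305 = 94.98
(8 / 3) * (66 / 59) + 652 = 38644 / 59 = 654.98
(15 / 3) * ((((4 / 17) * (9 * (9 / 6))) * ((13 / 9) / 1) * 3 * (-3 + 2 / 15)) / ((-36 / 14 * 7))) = 559 / 51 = 10.96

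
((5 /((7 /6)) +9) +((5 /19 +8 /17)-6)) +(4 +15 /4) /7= 82541 /9044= 9.13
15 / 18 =5 / 6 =0.83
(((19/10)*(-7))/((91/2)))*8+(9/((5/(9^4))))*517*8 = 634989296/13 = 48845330.46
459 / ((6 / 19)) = 1453.50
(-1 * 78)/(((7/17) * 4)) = -663/14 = -47.36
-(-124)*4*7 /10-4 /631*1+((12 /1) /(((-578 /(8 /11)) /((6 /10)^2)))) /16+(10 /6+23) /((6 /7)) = 375.97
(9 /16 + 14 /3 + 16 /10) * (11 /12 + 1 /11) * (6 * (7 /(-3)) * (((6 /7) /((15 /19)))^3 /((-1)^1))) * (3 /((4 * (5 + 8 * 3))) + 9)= 6776822321 /6090000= 1112.78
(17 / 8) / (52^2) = 17 / 21632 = 0.00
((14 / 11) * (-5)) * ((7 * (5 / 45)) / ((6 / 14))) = -3430 / 297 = -11.55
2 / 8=1 / 4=0.25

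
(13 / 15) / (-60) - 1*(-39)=35087 / 900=38.99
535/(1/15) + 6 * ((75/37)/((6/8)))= 297525/37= 8041.22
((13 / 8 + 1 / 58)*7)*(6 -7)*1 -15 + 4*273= 247197 / 232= 1065.50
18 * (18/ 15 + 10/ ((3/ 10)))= 3108/ 5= 621.60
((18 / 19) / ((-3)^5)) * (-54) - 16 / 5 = -284 / 95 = -2.99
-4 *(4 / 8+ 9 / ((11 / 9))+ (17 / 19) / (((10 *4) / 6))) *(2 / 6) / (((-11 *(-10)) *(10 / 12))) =-33431 / 287375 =-0.12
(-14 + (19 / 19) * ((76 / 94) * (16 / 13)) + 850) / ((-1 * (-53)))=511404 / 32383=15.79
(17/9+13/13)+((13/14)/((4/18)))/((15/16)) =2314/315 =7.35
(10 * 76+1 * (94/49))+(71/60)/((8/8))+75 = 2464019/2940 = 838.10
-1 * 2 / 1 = -2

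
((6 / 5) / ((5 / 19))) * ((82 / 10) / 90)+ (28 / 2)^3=5145779 / 1875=2744.42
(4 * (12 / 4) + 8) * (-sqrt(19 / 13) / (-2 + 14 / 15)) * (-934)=-35025 * sqrt(247) / 26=-21171.58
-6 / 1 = -6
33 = 33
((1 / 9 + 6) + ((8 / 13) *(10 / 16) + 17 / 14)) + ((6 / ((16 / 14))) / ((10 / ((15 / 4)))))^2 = 9716659 / 838656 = 11.59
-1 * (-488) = 488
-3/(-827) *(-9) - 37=-30626/827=-37.03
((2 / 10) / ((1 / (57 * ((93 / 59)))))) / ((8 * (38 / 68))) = 4743 / 1180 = 4.02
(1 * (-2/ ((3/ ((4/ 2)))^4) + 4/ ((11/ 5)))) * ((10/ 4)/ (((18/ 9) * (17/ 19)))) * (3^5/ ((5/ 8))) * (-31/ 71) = -4481112/ 13277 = -337.51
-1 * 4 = -4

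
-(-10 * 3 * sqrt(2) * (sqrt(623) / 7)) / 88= 15 * sqrt(1246) / 308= 1.72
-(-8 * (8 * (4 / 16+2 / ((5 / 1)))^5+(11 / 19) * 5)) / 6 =29054567 / 5700000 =5.10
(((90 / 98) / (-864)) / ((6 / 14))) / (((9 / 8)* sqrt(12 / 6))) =-5* sqrt(2) / 4536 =-0.00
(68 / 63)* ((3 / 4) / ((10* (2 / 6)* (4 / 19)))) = 323 / 280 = 1.15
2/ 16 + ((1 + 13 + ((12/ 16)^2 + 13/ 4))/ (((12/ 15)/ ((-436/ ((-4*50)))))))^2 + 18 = 38898329/ 16384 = 2374.17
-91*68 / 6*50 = -51566.67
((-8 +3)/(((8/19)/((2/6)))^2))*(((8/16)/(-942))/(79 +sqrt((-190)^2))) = 1805/291914496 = 0.00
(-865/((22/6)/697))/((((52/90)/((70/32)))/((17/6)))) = -1763852.86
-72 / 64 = -9 / 8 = -1.12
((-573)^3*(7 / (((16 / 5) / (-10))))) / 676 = 32923190475 / 5408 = 6087868.06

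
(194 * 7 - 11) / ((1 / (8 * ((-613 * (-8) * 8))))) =422764032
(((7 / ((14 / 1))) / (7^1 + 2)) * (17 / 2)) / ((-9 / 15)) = -85 / 108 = -0.79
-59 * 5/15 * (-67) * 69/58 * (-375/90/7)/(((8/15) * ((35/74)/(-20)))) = 73979.66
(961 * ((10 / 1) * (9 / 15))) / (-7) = -5766 / 7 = -823.71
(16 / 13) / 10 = 8 / 65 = 0.12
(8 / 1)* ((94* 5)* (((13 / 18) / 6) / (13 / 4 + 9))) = 48880 / 1323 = 36.95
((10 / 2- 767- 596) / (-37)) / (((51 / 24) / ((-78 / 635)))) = -847392 / 399415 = -2.12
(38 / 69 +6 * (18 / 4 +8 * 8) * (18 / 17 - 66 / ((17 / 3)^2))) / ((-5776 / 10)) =20391025 / 28794804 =0.71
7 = 7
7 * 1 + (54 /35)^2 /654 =7.00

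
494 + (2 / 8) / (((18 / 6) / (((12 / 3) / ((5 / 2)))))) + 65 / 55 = 81727 / 165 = 495.32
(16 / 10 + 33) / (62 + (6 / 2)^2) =173 / 355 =0.49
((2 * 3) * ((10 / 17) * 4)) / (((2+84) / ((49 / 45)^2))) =19208 / 98685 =0.19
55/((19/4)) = 220/19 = 11.58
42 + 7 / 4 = 175 / 4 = 43.75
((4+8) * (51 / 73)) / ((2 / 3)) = 918 / 73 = 12.58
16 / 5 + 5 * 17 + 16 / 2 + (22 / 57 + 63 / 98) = 387943 / 3990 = 97.23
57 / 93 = 19 / 31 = 0.61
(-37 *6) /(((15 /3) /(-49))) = 10878 /5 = 2175.60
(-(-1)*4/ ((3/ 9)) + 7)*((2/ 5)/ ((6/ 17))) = 323/ 15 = 21.53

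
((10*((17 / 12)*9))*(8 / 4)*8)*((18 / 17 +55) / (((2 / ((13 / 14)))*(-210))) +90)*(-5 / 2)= -44920055 / 98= -458367.91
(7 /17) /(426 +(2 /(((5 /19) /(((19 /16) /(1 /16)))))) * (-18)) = -35 /184722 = -0.00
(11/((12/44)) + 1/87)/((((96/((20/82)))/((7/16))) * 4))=6825/608768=0.01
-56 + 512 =456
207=207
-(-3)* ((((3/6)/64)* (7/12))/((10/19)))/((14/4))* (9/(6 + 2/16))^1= 171/15680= 0.01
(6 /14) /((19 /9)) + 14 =1889 /133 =14.20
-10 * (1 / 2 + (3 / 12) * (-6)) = 10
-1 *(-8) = 8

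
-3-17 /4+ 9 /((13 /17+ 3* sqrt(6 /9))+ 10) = -269633 /42340-867* sqrt(6) /10585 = -6.57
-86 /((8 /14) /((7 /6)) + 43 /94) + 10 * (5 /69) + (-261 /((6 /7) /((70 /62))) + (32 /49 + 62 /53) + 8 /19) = -397506866672371 /920982851502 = -431.61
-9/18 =-1/2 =-0.50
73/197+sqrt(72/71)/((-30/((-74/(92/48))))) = 73/197+888*sqrt(142)/8165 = 1.67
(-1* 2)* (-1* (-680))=-1360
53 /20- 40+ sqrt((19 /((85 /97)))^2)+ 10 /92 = -15.56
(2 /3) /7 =0.10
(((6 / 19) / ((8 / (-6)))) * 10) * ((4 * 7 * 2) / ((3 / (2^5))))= -26880 / 19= -1414.74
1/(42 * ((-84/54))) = -0.02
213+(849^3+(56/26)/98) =55688383844/91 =611960262.02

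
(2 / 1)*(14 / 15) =28 / 15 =1.87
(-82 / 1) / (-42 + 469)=-82 / 427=-0.19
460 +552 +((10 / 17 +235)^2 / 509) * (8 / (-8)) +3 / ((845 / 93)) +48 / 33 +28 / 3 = 3749463506222 / 4101911385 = 914.08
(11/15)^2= 121/225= 0.54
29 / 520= 0.06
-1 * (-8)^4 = -4096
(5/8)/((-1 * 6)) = -5/48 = -0.10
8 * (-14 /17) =-112 /17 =-6.59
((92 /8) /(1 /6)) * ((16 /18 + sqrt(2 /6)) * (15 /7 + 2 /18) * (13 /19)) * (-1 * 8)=-2717312 /3591 - 339664 * sqrt(3) /1197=-1248.19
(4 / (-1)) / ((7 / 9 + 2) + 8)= -36 / 97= -0.37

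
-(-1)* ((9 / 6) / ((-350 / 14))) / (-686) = 0.00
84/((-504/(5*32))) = -80/3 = -26.67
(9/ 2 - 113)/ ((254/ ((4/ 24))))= -217/ 3048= -0.07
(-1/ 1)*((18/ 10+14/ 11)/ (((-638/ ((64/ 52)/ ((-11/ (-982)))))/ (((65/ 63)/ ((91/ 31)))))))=3165968/ 17022159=0.19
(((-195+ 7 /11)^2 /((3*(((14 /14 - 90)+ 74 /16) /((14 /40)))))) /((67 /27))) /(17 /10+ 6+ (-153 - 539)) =127989232 /4160715075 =0.03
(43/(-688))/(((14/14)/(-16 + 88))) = -9/2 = -4.50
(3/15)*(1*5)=1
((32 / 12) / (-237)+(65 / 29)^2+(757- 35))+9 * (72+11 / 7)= 5814527968 / 4185657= 1389.16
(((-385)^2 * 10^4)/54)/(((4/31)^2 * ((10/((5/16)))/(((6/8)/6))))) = 6440078.17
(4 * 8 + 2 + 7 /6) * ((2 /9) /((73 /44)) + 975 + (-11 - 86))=60866537 /1971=30881.04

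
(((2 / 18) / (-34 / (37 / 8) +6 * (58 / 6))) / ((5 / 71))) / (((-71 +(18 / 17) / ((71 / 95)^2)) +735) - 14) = 225126019 / 4711137615000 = 0.00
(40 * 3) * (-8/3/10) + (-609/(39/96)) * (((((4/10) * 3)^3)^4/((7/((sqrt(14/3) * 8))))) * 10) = -32320864124928 * sqrt(42)/634765625 - 32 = -330017.01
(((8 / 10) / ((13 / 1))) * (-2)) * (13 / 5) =-8 / 25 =-0.32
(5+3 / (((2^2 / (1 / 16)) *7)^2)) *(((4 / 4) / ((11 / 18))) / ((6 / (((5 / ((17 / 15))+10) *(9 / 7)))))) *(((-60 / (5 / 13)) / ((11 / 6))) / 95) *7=-166848903 / 1053184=-158.42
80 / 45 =16 / 9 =1.78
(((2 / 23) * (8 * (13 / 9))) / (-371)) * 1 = -208 / 76797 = -0.00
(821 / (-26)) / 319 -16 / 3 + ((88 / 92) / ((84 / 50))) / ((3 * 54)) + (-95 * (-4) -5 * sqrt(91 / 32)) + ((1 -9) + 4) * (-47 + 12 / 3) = 88677394501 / 162243081 -5 * sqrt(182) / 8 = 538.14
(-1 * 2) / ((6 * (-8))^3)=1 / 55296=0.00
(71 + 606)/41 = 677/41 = 16.51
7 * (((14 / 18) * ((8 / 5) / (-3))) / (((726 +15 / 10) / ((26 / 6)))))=-10192 / 589275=-0.02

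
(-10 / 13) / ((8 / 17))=-1.63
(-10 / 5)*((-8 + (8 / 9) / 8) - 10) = 322 / 9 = 35.78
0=0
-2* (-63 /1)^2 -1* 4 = -7942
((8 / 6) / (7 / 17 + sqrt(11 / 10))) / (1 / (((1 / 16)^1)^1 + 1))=-10115 / 16134 + 4913*sqrt(110) / 32268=0.97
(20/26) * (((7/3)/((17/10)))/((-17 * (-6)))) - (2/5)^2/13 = -1654/845325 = -0.00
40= 40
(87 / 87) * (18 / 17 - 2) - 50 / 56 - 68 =-33241 / 476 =-69.83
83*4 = 332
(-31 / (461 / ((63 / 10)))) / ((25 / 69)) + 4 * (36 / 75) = 86523 / 115250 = 0.75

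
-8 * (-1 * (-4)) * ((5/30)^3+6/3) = -1732/27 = -64.15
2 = 2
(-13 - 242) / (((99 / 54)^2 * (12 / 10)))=-7650 / 121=-63.22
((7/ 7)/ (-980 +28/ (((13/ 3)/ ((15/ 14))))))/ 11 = -13/ 139150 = -0.00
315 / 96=105 / 32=3.28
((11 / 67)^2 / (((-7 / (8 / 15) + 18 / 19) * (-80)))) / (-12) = -2299 / 997096680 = -0.00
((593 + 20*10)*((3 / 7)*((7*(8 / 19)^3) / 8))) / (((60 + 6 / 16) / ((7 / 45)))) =406016 / 7099065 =0.06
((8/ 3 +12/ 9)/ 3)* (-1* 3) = -4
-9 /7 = -1.29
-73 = -73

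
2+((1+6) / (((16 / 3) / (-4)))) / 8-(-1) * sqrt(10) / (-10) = 1.03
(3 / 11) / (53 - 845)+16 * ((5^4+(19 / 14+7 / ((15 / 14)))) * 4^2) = 16467708893 / 101640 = 162019.96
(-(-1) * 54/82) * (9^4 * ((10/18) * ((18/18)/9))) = 10935/41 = 266.71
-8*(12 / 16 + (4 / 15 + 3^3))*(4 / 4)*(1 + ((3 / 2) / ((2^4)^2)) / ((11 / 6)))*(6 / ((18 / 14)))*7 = -46538485 / 6336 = -7345.09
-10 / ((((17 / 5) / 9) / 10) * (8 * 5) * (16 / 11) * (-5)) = 0.91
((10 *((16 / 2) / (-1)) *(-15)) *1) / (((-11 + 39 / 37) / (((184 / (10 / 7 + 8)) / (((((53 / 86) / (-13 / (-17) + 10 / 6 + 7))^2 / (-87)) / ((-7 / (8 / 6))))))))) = -2249173023215300 / 8929811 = -251872410.65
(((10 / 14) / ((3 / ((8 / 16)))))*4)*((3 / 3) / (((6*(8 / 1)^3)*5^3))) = 1 / 806400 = 0.00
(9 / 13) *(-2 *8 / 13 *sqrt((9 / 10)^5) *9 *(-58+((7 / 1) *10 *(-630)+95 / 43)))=74744184834 *sqrt(10) / 908375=260202.96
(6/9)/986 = 0.00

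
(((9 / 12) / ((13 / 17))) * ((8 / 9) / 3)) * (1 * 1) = 34 / 117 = 0.29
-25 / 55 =-5 / 11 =-0.45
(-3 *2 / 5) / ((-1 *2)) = 0.60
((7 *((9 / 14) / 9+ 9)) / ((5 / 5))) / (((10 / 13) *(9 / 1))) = 1651 / 180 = 9.17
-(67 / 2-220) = 373 / 2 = 186.50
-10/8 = -1.25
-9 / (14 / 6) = -27 / 7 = -3.86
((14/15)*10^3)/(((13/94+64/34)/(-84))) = -125283200/3229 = -38799.38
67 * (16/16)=67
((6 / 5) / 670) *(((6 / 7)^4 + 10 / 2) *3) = 119709 / 4021675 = 0.03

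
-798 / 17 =-46.94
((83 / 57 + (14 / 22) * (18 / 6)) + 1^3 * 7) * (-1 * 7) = -45493 / 627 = -72.56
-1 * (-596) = 596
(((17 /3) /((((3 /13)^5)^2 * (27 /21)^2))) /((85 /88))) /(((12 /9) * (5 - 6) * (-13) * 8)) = 5715825162047 /95659380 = 59751.85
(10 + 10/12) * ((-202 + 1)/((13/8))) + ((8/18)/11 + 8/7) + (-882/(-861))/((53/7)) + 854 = -729876452/1505889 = -484.68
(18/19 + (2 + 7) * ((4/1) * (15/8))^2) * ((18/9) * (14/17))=269829/323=835.38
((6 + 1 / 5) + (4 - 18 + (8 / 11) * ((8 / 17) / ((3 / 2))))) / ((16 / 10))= -21239 / 4488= -4.73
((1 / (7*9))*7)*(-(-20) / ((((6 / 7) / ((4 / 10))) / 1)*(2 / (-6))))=-28 / 9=-3.11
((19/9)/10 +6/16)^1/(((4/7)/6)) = 1477/240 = 6.15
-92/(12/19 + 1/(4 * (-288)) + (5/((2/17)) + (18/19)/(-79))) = -2.13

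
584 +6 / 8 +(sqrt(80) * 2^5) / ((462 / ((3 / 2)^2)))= 48 * sqrt(5) / 77 +2339 / 4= 586.14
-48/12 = -4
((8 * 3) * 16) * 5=1920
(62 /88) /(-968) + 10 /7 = 425703 /298144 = 1.43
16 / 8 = 2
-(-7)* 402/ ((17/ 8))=22512/ 17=1324.24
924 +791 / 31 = 29435 / 31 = 949.52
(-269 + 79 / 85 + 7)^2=492440481 / 7225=68157.85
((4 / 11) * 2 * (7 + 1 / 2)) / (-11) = -60 / 121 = -0.50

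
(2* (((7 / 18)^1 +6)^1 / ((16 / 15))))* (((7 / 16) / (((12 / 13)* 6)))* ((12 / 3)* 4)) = 52325 / 3456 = 15.14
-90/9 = -10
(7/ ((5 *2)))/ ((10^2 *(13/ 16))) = 14/ 1625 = 0.01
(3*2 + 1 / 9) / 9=55 / 81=0.68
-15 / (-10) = 3 / 2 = 1.50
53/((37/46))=2438/37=65.89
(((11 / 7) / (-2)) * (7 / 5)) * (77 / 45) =-847 / 450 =-1.88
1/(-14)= -1/14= -0.07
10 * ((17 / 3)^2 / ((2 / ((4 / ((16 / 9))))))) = 1445 / 4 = 361.25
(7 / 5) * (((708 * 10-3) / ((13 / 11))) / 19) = 544929 / 1235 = 441.24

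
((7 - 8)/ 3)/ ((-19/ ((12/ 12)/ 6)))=1/ 342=0.00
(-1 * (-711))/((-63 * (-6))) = 79/42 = 1.88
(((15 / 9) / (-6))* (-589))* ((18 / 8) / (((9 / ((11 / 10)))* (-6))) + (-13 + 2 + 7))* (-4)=571919 / 216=2647.77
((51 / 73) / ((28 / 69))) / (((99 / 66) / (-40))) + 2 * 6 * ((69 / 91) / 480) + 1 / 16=-24355111 / 531440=-45.83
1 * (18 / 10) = 9 / 5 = 1.80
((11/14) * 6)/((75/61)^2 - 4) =-122793/64813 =-1.89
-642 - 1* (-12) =-630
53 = 53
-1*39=-39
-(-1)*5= 5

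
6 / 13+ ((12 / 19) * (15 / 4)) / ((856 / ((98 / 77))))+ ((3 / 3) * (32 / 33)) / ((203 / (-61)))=122993831 / 708191484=0.17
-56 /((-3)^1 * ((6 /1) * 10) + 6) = 28 /87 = 0.32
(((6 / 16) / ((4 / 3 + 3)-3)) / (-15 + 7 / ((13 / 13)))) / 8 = -9 / 2048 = -0.00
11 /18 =0.61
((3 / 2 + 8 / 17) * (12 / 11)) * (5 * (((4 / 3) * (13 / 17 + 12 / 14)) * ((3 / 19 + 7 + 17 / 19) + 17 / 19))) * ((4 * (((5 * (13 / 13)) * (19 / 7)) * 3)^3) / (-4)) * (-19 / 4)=29934133537500 / 448987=66670379.18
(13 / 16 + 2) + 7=157 / 16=9.81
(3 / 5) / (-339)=-0.00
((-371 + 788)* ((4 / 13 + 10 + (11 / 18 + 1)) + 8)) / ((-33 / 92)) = -29802434 / 1287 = -23156.51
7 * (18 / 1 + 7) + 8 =183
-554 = -554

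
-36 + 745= 709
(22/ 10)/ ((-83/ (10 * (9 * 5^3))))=-24750/ 83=-298.19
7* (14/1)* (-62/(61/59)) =-358484/61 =-5876.79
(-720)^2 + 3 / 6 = 1036801 / 2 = 518400.50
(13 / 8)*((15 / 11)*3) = 585 / 88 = 6.65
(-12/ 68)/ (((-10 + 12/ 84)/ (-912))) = -6384/ 391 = -16.33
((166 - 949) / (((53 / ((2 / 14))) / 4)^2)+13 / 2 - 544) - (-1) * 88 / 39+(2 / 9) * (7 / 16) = -68955690185 / 128831976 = -535.24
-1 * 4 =-4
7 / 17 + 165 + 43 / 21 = 59783 / 357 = 167.46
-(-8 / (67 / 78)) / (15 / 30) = 1248 / 67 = 18.63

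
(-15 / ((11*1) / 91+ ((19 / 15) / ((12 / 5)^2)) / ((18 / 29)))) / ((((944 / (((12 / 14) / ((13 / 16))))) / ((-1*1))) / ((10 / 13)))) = 6998400 / 257896847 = 0.03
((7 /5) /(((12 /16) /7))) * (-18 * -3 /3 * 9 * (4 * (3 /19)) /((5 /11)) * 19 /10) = 5588.35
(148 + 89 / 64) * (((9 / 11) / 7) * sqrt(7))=86049 * sqrt(7) / 4928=46.20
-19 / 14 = -1.36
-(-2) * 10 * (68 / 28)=340 / 7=48.57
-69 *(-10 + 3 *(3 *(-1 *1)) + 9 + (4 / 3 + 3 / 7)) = 3979 / 7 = 568.43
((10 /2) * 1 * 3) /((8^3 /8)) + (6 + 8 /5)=2507 /320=7.83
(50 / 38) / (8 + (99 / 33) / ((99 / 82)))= 825 / 6574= 0.13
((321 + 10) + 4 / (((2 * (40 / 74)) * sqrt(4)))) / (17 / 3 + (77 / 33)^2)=59913 / 2000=29.96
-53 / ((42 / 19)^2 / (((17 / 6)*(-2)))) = 325261 / 5292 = 61.46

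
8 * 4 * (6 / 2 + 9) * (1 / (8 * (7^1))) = 6.86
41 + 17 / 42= 1739 / 42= 41.40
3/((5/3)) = 1.80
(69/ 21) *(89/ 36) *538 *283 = 1236761.66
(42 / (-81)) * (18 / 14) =-0.67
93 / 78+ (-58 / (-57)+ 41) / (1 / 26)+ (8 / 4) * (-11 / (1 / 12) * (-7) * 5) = 15314467 / 1482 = 10333.65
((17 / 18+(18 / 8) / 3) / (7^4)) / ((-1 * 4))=-61 / 345744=-0.00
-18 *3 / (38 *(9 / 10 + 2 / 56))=-3780 / 2489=-1.52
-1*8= -8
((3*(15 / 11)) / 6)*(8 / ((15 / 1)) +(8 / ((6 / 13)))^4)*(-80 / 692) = -365582960 / 51381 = -7115.14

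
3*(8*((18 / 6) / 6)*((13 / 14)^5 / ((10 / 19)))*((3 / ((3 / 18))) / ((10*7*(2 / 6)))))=571419927 / 47059600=12.14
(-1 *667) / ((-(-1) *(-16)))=667 / 16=41.69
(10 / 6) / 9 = 5 / 27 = 0.19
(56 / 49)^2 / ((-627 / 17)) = -1088 / 30723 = -0.04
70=70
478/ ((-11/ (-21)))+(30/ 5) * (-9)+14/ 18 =85073/ 99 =859.32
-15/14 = -1.07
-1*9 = -9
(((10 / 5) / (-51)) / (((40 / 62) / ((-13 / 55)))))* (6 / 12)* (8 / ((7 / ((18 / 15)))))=1612 / 163625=0.01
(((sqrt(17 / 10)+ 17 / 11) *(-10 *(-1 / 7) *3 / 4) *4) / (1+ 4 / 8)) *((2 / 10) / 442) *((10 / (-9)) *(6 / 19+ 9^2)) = -10300 / 57057 - 1030 *sqrt(170) / 88179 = -0.33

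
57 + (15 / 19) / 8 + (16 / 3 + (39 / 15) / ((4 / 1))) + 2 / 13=1874311 / 29640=63.24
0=0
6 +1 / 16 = 97 / 16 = 6.06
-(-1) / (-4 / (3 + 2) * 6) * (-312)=65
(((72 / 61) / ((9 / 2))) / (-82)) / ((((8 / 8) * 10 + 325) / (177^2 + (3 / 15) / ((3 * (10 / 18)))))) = -0.30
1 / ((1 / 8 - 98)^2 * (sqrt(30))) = 32 * sqrt(30) / 9196335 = 0.00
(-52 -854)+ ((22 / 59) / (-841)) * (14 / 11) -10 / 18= -404841673 / 446571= -906.56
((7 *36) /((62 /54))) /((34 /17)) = 3402 /31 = 109.74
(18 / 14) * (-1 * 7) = -9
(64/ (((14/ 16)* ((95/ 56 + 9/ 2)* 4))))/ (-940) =-256/ 81545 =-0.00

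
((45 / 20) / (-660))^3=-27 / 681472000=-0.00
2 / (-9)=-2 / 9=-0.22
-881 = -881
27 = 27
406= 406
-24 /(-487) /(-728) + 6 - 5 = 44314 /44317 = 1.00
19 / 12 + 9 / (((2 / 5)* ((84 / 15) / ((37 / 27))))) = 397 / 56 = 7.09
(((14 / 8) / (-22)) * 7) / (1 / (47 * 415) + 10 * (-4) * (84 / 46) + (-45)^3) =21982135 / 3600327302176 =0.00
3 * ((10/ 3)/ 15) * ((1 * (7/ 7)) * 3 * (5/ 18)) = 5/ 9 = 0.56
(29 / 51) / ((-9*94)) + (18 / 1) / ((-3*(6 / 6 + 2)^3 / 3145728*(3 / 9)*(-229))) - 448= 8709.87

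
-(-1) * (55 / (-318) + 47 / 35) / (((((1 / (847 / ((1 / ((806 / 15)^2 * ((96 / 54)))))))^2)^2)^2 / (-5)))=-33566349791447714625111134492737217542933074967011341120560008781268507857050927104 / 44957002262488207855224609375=-746632295353358782486769100000000000000000000000000000.00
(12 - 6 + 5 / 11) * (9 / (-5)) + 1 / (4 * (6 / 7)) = -14951 / 1320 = -11.33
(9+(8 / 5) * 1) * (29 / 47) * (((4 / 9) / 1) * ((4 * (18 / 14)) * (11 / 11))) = 24592 / 1645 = 14.95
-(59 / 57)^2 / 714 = -3481 / 2319786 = -0.00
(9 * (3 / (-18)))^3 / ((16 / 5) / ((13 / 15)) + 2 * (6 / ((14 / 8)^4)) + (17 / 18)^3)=-614365479 / 1058382557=-0.58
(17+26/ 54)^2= 222784/ 729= 305.60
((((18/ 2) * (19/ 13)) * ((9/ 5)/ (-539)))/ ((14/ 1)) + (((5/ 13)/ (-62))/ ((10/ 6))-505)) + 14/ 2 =-3786144462/ 7602595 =-498.01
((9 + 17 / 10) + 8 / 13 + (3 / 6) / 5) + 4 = 1002 / 65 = 15.42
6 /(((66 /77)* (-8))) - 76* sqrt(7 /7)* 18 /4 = -2743 /8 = -342.88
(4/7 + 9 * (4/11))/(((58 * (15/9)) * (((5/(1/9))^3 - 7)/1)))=222/508666235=0.00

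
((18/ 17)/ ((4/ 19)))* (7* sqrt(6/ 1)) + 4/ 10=2/ 5 + 1197* sqrt(6)/ 34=86.64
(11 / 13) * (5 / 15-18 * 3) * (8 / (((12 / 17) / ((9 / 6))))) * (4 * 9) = -361284 / 13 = -27791.08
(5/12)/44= 5/528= 0.01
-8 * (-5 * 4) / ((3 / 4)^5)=163840 / 243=674.24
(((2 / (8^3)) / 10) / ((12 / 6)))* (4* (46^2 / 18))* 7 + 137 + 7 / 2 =812983 / 5760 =141.14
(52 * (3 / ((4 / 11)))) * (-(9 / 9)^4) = -429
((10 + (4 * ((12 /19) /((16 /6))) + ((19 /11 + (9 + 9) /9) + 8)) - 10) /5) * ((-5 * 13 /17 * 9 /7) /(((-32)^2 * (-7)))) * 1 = 309933 /178275328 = 0.00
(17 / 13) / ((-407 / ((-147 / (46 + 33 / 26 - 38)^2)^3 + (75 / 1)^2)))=-18719181338009839209 / 1036668773623528331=-18.06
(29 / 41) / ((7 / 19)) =551 / 287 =1.92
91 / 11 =8.27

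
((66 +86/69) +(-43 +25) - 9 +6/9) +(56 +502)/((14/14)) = 13775/23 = 598.91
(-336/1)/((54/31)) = -1736/9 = -192.89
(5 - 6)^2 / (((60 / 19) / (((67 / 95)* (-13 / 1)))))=-871 / 300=-2.90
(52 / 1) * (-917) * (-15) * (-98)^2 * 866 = 5948863196640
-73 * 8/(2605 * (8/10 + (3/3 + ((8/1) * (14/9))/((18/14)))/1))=-47304/2422129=-0.02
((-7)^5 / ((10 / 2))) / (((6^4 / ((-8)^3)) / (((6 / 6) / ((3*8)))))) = 67228 / 1215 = 55.33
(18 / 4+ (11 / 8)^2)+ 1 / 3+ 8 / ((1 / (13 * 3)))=61195 / 192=318.72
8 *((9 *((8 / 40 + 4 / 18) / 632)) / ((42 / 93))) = 589 / 5530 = 0.11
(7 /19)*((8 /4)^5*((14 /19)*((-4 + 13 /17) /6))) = -86240 /18411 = -4.68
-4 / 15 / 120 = -1 / 450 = -0.00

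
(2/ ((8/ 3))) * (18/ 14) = 27/ 28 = 0.96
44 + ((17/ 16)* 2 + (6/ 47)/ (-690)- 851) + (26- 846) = -70259603/ 43240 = -1624.88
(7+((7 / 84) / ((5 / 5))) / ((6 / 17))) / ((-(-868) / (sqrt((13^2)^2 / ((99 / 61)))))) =88049 * sqrt(671) / 2062368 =1.11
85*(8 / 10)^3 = 43.52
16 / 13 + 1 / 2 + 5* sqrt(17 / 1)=45 / 26 + 5* sqrt(17)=22.35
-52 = -52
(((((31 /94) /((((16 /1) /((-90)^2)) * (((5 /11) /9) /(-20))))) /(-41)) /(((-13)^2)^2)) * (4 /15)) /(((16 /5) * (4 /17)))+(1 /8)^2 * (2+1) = 235544691 /3522371008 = 0.07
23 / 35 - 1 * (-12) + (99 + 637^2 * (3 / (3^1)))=14205823 / 35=405880.66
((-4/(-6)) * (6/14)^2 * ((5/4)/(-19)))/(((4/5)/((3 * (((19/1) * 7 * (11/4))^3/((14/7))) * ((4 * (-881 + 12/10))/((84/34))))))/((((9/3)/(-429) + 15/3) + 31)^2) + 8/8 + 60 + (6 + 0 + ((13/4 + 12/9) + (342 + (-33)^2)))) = -0.00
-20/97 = -0.21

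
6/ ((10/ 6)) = 18/ 5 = 3.60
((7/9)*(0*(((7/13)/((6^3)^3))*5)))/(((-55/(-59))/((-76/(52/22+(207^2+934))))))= 0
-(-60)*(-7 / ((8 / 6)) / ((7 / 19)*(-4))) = 855 / 4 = 213.75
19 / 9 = 2.11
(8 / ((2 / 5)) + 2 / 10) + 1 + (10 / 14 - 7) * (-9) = 77.77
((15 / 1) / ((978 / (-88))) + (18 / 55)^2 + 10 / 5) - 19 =-8994963 / 493075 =-18.24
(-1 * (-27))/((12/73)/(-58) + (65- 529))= -57159/982294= -0.06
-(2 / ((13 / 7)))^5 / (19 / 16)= -8605184 / 7054567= -1.22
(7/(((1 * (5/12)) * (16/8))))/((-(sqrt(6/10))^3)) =-14 * sqrt(15)/3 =-18.07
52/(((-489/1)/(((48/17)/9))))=-832/24939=-0.03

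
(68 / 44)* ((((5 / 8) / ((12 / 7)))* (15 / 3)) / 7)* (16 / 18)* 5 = 2125 / 1188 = 1.79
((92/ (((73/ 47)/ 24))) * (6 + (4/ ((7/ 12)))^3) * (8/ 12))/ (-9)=-34584.17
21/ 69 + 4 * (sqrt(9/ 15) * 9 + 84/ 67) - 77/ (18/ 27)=-339577/ 3082 + 36 * sqrt(15)/ 5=-82.30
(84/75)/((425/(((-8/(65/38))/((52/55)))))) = -23408/1795625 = -0.01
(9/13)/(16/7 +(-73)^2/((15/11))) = 945/5337449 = 0.00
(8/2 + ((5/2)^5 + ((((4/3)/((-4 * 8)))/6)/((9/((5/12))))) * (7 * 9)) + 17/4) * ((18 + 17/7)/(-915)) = -26164853/11067840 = -2.36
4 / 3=1.33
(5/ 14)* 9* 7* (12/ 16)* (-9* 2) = -1215/ 4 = -303.75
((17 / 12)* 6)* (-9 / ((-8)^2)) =-1.20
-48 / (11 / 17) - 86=-1762 / 11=-160.18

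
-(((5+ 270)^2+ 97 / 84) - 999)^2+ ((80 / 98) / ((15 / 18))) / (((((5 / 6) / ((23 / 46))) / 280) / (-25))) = -39296390510161 / 7056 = -5569216342.14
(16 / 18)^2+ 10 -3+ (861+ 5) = 70777 / 81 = 873.79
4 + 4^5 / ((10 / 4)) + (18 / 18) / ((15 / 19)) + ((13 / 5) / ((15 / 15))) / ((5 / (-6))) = 30881 / 75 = 411.75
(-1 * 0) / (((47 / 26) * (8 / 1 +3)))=0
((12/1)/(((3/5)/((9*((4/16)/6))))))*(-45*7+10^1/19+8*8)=-1878.55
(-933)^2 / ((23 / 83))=72250587 / 23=3141329.87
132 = 132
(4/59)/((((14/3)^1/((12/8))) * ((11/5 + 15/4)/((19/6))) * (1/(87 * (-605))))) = -30001950/49147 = -610.45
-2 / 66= -1 / 33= -0.03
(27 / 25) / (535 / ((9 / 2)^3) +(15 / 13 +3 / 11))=2814669 / 19018900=0.15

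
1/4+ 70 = 281/4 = 70.25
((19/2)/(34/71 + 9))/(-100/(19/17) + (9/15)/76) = -256310/22879981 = -0.01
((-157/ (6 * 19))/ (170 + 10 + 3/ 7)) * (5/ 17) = -0.00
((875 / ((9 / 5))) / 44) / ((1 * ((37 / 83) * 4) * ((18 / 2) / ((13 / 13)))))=363125 / 527472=0.69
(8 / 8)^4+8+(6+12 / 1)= 27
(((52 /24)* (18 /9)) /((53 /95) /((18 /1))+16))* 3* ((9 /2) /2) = 100035 /54826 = 1.82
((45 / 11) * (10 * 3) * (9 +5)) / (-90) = -210 / 11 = -19.09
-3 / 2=-1.50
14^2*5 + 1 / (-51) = 49979 / 51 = 979.98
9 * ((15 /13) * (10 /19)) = 1350 /247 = 5.47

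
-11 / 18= -0.61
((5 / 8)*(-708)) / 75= -59 / 10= -5.90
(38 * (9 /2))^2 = 29241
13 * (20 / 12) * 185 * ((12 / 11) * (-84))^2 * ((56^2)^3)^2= 3873835891476830111216644915200 / 121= 32015172656833306704269790000.00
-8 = -8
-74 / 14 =-37 / 7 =-5.29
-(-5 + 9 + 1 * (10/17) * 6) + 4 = -60/17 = -3.53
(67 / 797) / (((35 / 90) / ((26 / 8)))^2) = 917163 / 156212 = 5.87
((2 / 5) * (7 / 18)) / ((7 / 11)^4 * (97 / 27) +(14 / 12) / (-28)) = 2459688 / 8657035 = 0.28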